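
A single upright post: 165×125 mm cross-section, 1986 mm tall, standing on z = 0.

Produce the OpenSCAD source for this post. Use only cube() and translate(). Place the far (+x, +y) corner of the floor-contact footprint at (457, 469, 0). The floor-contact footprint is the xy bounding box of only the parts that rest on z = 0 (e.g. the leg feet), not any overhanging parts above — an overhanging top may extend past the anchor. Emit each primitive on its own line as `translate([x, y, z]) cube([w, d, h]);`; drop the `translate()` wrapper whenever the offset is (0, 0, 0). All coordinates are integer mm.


translate([292, 344, 0]) cube([165, 125, 1986]);


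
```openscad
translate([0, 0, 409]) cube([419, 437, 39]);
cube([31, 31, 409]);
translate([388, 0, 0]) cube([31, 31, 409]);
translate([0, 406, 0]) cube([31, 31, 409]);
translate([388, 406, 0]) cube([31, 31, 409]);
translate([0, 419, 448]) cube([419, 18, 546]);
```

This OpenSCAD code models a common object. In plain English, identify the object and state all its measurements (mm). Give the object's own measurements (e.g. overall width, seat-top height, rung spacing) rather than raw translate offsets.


A chair. The seat is a 419×437×39 mm slab with its top at z = 448 mm, on four 31×31 mm corner legs (flush with the seat edges, standing on z = 0). A flat backrest 18 mm thick, 546 mm tall, spans the full seat width and rises from the seat top along its +y edge, rear face flush with the rear of the seat.


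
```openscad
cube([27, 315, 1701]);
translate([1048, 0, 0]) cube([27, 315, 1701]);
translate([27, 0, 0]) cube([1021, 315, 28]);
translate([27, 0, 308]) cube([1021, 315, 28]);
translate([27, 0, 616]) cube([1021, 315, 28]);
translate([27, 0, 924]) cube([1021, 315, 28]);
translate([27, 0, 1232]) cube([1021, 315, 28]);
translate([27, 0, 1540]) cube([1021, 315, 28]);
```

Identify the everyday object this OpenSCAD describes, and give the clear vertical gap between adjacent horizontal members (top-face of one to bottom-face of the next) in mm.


A bookshelf. The clear shelf gap is 280 mm.

Two tall side panels with 6 horizontal boards between them — a bookshelf. The first two shelf undersides are at z = 0 and z = 308; with shelf thickness 28, the clear gap is 308 − 0 − 28 = 280 mm.


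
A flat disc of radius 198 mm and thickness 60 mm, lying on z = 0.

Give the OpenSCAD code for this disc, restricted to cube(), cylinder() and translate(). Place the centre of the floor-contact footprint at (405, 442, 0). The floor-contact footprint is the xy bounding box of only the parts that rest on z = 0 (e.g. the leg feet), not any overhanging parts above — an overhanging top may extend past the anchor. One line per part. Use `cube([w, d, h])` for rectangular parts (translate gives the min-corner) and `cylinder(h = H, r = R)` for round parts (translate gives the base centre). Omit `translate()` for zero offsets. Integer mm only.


translate([405, 442, 0]) cylinder(h = 60, r = 198);


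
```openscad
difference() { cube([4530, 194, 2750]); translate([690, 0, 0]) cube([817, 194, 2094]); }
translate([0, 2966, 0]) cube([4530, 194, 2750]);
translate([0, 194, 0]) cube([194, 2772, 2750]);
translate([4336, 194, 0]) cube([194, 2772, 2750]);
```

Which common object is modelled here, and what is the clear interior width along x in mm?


A single room. The interior width is 4142 mm.

Four walls enclosing a rectangle with a door in the front wall — a room. Outside width 4530 minus two 194 mm walls gives 4142 mm.


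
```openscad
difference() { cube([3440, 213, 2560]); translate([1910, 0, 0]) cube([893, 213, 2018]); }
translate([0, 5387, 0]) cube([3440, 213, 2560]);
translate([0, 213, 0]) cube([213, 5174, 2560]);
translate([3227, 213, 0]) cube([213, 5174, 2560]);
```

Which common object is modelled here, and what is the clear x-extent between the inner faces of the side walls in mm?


A single room. The interior width is 3014 mm.

Four walls enclosing a rectangle with a door in the front wall — a room. Outside width 3440 minus two 213 mm walls gives 3014 mm.


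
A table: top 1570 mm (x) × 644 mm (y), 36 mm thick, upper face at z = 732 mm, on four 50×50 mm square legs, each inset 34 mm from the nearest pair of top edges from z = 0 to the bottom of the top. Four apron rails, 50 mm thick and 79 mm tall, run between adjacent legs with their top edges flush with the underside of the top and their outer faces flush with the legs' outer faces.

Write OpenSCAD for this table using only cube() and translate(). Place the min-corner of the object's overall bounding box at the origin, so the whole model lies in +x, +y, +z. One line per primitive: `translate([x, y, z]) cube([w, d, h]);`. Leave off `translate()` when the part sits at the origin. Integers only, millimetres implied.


translate([0, 0, 696]) cube([1570, 644, 36]);
translate([34, 34, 0]) cube([50, 50, 696]);
translate([1486, 34, 0]) cube([50, 50, 696]);
translate([34, 560, 0]) cube([50, 50, 696]);
translate([1486, 560, 0]) cube([50, 50, 696]);
translate([84, 34, 617]) cube([1402, 50, 79]);
translate([84, 560, 617]) cube([1402, 50, 79]);
translate([34, 84, 617]) cube([50, 476, 79]);
translate([1486, 84, 617]) cube([50, 476, 79]);


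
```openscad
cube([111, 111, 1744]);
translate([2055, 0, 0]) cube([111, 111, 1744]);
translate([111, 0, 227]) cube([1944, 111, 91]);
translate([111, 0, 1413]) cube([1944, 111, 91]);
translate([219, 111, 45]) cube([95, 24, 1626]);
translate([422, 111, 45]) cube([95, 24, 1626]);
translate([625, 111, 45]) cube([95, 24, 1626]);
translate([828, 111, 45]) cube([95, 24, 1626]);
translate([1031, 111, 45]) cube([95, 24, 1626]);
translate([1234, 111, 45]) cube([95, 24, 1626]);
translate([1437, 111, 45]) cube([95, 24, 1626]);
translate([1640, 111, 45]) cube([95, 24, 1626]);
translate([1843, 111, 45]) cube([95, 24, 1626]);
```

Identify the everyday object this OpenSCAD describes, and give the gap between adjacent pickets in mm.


A fence section. The picket gap is 108 mm.

Two posts, two rails, 9 pickets — a fence section. Span 1944 mm holds 9 pickets of 95 mm with 10 equal gaps: ⌊(1944 − 9·95) / 10⌋ = 108 mm.


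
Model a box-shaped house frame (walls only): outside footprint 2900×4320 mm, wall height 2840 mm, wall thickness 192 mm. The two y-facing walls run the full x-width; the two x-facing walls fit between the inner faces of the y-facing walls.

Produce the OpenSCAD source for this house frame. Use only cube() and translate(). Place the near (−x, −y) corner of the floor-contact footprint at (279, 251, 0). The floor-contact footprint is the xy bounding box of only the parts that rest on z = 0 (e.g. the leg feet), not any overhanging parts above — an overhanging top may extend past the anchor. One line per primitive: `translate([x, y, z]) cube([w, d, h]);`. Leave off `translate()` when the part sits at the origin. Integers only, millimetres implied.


translate([279, 251, 0]) cube([2900, 192, 2840]);
translate([279, 4379, 0]) cube([2900, 192, 2840]);
translate([279, 443, 0]) cube([192, 3936, 2840]);
translate([2987, 443, 0]) cube([192, 3936, 2840]);


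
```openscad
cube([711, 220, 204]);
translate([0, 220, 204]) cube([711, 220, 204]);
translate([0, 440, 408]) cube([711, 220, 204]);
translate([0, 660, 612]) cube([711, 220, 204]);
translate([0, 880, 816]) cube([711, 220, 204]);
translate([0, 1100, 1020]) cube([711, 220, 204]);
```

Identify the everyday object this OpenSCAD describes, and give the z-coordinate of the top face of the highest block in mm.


A staircase. The total rise is 1224 mm.

6 identical blocks, each offset up and back from the previous — a staircase. Each step is 204 mm tall and there are 6 of them, so the total rise is 6 × 204 = 1224 mm.


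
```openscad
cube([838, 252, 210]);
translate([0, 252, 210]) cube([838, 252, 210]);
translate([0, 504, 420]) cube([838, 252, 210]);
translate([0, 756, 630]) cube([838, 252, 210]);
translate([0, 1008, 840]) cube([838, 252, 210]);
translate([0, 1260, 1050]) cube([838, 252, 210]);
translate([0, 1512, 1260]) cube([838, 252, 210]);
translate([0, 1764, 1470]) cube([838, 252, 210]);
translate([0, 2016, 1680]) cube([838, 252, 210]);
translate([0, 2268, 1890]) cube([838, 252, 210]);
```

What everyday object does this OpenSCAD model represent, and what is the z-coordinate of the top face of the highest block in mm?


A staircase. The total rise is 2100 mm.

10 identical blocks, each offset up and back from the previous — a staircase. Each step is 210 mm tall and there are 10 of them, so the total rise is 10 × 210 = 2100 mm.


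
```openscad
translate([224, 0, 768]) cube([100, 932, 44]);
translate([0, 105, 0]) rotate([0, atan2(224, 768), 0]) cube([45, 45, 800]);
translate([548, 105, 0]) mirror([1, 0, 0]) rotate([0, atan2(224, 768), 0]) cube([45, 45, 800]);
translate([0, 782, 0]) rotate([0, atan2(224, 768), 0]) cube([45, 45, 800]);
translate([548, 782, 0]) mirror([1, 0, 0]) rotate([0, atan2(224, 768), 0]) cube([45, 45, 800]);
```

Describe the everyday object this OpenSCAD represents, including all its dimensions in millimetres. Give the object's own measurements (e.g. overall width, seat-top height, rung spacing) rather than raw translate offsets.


A sawhorse. A 100×932×44 mm beam (x, y, z) sits on two A-frame leg pairs. Each pair is two raked legs of 45×45 mm section (45 mm along y) splaying symmetrically in x. Each leg rises 768 mm vertically over 224 mm of horizontal reach and is 800 mm long along its own axis. Every leg's outer bottom edge rests on the floor and its outer top edge meets a bottom edge of the beam — the left legs (tilting toward +x) meet the beam's −x bottom edge, the right legs (their mirror images, tilting toward −x) meet its +x bottom edge — so the leg tops tuck under the beam, the beam's underside is 768 mm above the floor, and the feet are 548 mm apart outside-to-outside with the beam centred between them. The two leg pairs are set in 105 mm from either end of the beam.


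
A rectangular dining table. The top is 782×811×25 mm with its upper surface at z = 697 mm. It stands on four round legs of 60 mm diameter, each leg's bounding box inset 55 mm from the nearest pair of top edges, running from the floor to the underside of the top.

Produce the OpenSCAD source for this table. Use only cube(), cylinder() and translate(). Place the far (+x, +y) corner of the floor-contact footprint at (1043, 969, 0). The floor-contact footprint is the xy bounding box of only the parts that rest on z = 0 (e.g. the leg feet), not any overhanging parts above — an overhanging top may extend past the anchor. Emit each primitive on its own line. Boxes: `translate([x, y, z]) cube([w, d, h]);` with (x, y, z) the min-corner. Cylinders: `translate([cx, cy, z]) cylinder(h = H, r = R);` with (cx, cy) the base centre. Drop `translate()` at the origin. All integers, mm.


// leg_h = 697 - 25 = 672
translate([316, 213, 672]) cube([782, 811, 25]);
translate([401, 298, 0]) cylinder(h = 672, r = 30);
translate([1013, 298, 0]) cylinder(h = 672, r = 30);
translate([401, 939, 0]) cylinder(h = 672, r = 30);
translate([1013, 939, 0]) cylinder(h = 672, r = 30);


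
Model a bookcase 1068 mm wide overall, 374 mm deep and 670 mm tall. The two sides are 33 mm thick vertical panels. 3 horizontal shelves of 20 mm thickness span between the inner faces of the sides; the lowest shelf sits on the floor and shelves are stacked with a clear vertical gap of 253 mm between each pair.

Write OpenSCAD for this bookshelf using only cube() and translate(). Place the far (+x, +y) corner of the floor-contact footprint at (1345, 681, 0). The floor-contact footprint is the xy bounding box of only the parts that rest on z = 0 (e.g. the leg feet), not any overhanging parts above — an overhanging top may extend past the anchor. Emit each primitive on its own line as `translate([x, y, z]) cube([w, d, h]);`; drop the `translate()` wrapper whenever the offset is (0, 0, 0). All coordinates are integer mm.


translate([277, 307, 0]) cube([33, 374, 670]);
translate([1312, 307, 0]) cube([33, 374, 670]);
translate([310, 307, 0]) cube([1002, 374, 20]);
translate([310, 307, 273]) cube([1002, 374, 20]);
translate([310, 307, 546]) cube([1002, 374, 20]);


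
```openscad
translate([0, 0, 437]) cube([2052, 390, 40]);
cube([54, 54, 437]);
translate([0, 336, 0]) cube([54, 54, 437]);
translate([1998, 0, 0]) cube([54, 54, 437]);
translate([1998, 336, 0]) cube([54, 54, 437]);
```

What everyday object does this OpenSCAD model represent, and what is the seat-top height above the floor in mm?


A bench. The seat-top height is 477 mm.

A long slab on four corner posts — a bench. The slab sits at z = 437 with thickness 40, so the top is 437 + 40 = 477 mm.


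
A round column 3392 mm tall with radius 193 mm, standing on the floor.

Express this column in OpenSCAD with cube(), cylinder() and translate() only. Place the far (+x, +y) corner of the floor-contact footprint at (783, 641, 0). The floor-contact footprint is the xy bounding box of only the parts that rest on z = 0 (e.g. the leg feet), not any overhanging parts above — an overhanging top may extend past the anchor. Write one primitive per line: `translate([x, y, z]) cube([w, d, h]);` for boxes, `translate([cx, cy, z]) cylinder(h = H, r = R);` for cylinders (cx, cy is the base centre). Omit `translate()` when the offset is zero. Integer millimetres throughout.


translate([590, 448, 0]) cylinder(h = 3392, r = 193);


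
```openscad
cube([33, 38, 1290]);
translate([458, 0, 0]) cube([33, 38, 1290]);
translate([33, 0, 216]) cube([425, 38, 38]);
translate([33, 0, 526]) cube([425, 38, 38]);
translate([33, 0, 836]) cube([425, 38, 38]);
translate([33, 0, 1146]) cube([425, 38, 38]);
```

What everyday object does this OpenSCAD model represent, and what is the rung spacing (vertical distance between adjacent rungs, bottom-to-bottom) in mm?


A ladder. The rung spacing is 310 mm.

Two tall 33×38 posts with 4 short bars between them — a ladder. Adjacent rungs sit at z = 216 and z = 526, so the spacing is 526 − 216 = 310 mm.


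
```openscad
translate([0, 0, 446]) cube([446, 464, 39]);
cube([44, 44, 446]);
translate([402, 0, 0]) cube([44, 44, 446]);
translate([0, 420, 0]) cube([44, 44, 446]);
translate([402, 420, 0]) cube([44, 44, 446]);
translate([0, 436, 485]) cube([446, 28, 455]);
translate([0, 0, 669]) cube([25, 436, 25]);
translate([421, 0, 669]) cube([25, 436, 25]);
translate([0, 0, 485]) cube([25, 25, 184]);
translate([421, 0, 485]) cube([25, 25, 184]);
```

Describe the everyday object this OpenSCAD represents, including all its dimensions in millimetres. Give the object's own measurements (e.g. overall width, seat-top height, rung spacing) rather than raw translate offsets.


A chair. The seat is a 446×464×39 mm slab with its top at z = 485 mm, on four 44×44 mm corner legs (flush with the seat edges, standing on z = 0). A flat backrest 28 mm thick, 455 mm tall, spans the full seat width and rises from the seat top along its +y edge, rear face flush with the rear of the seat. Two armrests of 25×25 mm section run along each side from the seat's front edge to the front of the backrest, top faces 209 mm above the seat top and outer faces flush with the seat's x-edges; a 25×25 mm post under the front of each armrest stands on the seat at the front corner.


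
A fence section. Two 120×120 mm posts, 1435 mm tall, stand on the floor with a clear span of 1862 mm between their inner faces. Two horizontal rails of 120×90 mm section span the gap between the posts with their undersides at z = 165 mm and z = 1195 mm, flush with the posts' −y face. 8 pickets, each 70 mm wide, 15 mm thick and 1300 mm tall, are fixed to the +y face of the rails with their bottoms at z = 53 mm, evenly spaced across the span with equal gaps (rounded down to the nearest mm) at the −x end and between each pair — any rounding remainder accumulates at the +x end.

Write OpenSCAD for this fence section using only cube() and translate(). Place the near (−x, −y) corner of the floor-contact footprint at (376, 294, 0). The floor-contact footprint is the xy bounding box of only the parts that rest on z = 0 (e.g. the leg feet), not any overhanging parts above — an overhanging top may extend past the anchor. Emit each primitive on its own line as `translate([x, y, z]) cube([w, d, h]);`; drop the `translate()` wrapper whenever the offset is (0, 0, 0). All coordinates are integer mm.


translate([376, 294, 0]) cube([120, 120, 1435]);
translate([2358, 294, 0]) cube([120, 120, 1435]);
translate([496, 294, 165]) cube([1862, 120, 90]);
translate([496, 294, 1195]) cube([1862, 120, 90]);
translate([640, 414, 53]) cube([70, 15, 1300]);
translate([854, 414, 53]) cube([70, 15, 1300]);
translate([1068, 414, 53]) cube([70, 15, 1300]);
translate([1282, 414, 53]) cube([70, 15, 1300]);
translate([1496, 414, 53]) cube([70, 15, 1300]);
translate([1710, 414, 53]) cube([70, 15, 1300]);
translate([1924, 414, 53]) cube([70, 15, 1300]);
translate([2138, 414, 53]) cube([70, 15, 1300]);


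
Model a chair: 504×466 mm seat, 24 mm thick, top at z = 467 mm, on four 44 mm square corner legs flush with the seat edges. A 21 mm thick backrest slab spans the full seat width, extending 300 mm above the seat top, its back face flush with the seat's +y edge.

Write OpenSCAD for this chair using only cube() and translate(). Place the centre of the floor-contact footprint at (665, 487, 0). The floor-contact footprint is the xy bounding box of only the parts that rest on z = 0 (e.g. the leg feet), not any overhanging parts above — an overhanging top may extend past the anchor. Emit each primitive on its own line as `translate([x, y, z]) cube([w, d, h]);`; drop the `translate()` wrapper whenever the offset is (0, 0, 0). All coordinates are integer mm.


translate([413, 254, 443]) cube([504, 466, 24]);
translate([413, 254, 0]) cube([44, 44, 443]);
translate([873, 254, 0]) cube([44, 44, 443]);
translate([413, 676, 0]) cube([44, 44, 443]);
translate([873, 676, 0]) cube([44, 44, 443]);
translate([413, 699, 467]) cube([504, 21, 300]);


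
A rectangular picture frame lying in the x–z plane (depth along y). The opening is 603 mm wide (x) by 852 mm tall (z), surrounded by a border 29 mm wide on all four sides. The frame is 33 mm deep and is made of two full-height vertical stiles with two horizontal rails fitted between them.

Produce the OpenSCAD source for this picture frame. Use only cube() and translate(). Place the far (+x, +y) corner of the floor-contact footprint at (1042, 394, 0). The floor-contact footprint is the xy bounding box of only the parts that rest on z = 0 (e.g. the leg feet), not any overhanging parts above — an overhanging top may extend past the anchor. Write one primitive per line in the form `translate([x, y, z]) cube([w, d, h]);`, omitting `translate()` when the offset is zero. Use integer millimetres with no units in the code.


translate([381, 361, 0]) cube([29, 33, 910]);
translate([1013, 361, 0]) cube([29, 33, 910]);
translate([410, 361, 0]) cube([603, 33, 29]);
translate([410, 361, 881]) cube([603, 33, 29]);


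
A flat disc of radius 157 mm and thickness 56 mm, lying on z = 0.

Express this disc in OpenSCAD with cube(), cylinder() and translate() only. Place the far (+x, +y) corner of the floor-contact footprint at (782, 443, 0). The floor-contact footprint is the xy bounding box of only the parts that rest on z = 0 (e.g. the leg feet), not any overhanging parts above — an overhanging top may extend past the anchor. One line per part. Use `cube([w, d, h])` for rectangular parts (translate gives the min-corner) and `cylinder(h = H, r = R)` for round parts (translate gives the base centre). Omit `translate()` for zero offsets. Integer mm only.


translate([625, 286, 0]) cylinder(h = 56, r = 157);


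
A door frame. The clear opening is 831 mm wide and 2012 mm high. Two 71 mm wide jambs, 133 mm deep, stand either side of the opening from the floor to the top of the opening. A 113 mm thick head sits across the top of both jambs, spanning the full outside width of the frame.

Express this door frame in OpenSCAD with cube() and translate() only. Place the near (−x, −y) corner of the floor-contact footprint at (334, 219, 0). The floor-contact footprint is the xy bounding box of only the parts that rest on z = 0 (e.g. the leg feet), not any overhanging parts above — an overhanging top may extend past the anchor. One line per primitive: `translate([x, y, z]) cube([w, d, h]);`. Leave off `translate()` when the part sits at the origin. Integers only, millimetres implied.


translate([334, 219, 0]) cube([71, 133, 2012]);
translate([1236, 219, 0]) cube([71, 133, 2012]);
translate([334, 219, 2012]) cube([973, 133, 113]);


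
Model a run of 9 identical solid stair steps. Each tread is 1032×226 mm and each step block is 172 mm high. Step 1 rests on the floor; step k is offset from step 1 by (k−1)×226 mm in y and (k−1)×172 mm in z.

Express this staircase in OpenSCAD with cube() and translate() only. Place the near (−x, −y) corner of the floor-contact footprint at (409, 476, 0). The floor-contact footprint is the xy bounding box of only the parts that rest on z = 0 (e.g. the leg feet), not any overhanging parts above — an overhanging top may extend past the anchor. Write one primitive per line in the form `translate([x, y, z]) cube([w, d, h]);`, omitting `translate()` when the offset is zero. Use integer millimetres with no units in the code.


translate([409, 476, 0]) cube([1032, 226, 172]);
translate([409, 702, 172]) cube([1032, 226, 172]);
translate([409, 928, 344]) cube([1032, 226, 172]);
translate([409, 1154, 516]) cube([1032, 226, 172]);
translate([409, 1380, 688]) cube([1032, 226, 172]);
translate([409, 1606, 860]) cube([1032, 226, 172]);
translate([409, 1832, 1032]) cube([1032, 226, 172]);
translate([409, 2058, 1204]) cube([1032, 226, 172]);
translate([409, 2284, 1376]) cube([1032, 226, 172]);


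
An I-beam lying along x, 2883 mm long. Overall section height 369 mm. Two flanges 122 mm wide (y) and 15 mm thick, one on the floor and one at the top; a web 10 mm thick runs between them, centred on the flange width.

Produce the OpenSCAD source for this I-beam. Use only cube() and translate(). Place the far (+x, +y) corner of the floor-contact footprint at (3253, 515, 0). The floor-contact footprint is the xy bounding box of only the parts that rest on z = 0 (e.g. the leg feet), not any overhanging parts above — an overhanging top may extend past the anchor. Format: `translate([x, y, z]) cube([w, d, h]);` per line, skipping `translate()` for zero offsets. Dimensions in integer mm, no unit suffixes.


translate([370, 393, 0]) cube([2883, 122, 15]);
translate([370, 449, 15]) cube([2883, 10, 339]);
translate([370, 393, 354]) cube([2883, 122, 15]);


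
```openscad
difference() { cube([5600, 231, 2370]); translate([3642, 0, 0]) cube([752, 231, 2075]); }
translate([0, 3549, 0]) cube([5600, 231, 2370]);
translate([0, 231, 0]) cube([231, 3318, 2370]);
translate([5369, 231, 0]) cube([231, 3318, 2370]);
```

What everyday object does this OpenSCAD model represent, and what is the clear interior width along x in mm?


A single room. The interior width is 5138 mm.

Four walls enclosing a rectangle with a door in the front wall — a room. Outside width 5600 minus two 231 mm walls gives 5138 mm.


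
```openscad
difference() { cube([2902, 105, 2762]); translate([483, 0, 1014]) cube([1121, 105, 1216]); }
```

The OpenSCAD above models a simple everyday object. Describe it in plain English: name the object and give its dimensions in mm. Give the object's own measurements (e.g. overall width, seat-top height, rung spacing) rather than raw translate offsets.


A wall 2902 mm long (x), 105 mm thick (y), 2762 mm tall, with a rectangular window opening cut through it. The opening is 1121 mm wide and 1216 mm tall; its sill is at z = 1014 mm and its near (−x) edge is 483 mm from the wall's −x end. The opening passes through the full wall thickness.


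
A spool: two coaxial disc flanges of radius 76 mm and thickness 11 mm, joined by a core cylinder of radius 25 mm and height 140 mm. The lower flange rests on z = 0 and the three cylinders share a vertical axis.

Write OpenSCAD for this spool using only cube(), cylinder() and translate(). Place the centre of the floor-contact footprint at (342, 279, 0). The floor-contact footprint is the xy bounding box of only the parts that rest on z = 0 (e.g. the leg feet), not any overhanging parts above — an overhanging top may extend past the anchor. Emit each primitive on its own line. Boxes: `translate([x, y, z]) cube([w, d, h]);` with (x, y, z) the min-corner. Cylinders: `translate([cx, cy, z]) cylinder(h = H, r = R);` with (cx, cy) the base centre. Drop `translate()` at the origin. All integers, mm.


translate([342, 279, 0]) cylinder(h = 11, r = 76);
translate([342, 279, 11]) cylinder(h = 140, r = 25);
translate([342, 279, 151]) cylinder(h = 11, r = 76);


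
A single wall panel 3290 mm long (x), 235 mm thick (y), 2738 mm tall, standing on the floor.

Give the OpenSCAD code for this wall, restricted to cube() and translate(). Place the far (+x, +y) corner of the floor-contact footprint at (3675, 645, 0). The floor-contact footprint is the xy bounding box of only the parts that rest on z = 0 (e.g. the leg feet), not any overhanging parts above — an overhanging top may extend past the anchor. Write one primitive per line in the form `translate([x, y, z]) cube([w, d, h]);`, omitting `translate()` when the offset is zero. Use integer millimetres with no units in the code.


translate([385, 410, 0]) cube([3290, 235, 2738]);


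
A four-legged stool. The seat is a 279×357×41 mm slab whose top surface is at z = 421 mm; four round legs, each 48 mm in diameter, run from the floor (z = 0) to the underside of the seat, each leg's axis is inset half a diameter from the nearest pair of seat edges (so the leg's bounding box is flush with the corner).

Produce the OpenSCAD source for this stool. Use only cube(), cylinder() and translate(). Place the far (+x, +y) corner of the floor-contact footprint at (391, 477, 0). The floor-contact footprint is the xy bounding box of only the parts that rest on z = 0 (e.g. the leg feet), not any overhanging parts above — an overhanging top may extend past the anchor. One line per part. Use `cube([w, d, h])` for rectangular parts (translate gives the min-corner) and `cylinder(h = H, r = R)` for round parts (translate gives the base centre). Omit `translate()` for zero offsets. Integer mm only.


translate([112, 120, 380]) cube([279, 357, 41]);
translate([136, 144, 0]) cylinder(h = 380, r = 24);
translate([367, 144, 0]) cylinder(h = 380, r = 24);
translate([136, 453, 0]) cylinder(h = 380, r = 24);
translate([367, 453, 0]) cylinder(h = 380, r = 24);


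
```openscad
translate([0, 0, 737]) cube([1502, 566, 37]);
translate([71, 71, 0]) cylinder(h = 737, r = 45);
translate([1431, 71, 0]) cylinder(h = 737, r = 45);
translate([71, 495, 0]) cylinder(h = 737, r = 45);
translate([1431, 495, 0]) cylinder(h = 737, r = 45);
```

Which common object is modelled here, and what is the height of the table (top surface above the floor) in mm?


A table. The table height is 774 mm.

A 1502×566×37 slab sits at z = 737 on four Ø90 mm round legs — a table. The top surface is at 737 + 37 = 774 mm.


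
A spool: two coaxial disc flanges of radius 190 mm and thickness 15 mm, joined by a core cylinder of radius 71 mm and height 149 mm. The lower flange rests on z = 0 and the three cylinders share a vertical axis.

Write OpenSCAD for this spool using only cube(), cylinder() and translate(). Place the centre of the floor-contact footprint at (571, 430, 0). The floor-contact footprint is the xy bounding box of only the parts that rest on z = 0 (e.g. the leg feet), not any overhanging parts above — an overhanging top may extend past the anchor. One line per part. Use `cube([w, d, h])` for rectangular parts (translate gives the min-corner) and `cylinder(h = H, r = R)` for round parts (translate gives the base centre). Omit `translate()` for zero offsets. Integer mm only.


translate([571, 430, 0]) cylinder(h = 15, r = 190);
translate([571, 430, 15]) cylinder(h = 149, r = 71);
translate([571, 430, 164]) cylinder(h = 15, r = 190);


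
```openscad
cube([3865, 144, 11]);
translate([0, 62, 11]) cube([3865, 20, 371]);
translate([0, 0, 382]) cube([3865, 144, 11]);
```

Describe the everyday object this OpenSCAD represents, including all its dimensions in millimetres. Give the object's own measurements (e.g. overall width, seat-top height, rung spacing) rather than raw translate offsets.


An I-beam lying along x, 3865 mm long. Overall section height 393 mm. Two flanges 144 mm wide (y) and 11 mm thick, one on the floor and one at the top; a web 20 mm thick runs between them, centred on the flange width.


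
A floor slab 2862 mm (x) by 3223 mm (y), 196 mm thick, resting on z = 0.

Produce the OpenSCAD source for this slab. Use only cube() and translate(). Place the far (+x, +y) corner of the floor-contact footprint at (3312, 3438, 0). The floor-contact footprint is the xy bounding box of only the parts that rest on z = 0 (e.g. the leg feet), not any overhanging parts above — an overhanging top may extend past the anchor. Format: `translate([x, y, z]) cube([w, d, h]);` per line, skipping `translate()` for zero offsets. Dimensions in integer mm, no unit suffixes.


translate([450, 215, 0]) cube([2862, 3223, 196]);


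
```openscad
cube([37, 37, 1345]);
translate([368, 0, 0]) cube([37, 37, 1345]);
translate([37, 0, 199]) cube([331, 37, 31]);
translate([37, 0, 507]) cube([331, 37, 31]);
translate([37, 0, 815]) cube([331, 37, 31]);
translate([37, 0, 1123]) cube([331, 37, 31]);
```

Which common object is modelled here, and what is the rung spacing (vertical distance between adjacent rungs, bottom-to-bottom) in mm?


A ladder. The rung spacing is 308 mm.

Two tall 37×37 posts with 4 short bars between them — a ladder. Adjacent rungs sit at z = 199 and z = 507, so the spacing is 507 − 199 = 308 mm.


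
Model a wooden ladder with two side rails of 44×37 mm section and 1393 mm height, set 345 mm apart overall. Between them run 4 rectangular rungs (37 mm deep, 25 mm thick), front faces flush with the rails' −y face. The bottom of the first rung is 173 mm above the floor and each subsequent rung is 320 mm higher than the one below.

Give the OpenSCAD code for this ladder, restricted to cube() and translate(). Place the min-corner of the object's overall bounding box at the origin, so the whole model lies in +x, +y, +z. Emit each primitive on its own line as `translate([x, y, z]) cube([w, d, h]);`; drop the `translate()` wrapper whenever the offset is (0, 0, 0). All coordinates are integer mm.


cube([44, 37, 1393]);
translate([301, 0, 0]) cube([44, 37, 1393]);
translate([44, 0, 173]) cube([257, 37, 25]);
translate([44, 0, 493]) cube([257, 37, 25]);
translate([44, 0, 813]) cube([257, 37, 25]);
translate([44, 0, 1133]) cube([257, 37, 25]);


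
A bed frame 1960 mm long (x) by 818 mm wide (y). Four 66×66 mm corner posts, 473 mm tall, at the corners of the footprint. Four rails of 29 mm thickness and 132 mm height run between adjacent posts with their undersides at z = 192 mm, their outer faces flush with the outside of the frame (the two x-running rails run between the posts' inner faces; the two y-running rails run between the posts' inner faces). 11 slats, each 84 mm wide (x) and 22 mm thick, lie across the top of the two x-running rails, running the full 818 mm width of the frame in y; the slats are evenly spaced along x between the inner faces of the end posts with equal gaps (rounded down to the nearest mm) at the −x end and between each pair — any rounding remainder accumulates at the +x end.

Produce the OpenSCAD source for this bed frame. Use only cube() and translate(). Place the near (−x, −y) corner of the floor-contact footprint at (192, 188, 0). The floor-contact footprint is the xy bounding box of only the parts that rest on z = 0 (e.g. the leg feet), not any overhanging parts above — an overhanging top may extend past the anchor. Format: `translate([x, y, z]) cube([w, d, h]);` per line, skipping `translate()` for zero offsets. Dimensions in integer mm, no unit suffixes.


translate([192, 188, 0]) cube([66, 66, 473]);
translate([192, 940, 0]) cube([66, 66, 473]);
translate([2086, 188, 0]) cube([66, 66, 473]);
translate([2086, 940, 0]) cube([66, 66, 473]);
translate([258, 188, 192]) cube([1828, 29, 132]);
translate([258, 977, 192]) cube([1828, 29, 132]);
translate([192, 254, 192]) cube([29, 686, 132]);
translate([2123, 254, 192]) cube([29, 686, 132]);
translate([333, 188, 324]) cube([84, 818, 22]);
translate([492, 188, 324]) cube([84, 818, 22]);
translate([651, 188, 324]) cube([84, 818, 22]);
translate([810, 188, 324]) cube([84, 818, 22]);
translate([969, 188, 324]) cube([84, 818, 22]);
translate([1128, 188, 324]) cube([84, 818, 22]);
translate([1287, 188, 324]) cube([84, 818, 22]);
translate([1446, 188, 324]) cube([84, 818, 22]);
translate([1605, 188, 324]) cube([84, 818, 22]);
translate([1764, 188, 324]) cube([84, 818, 22]);
translate([1923, 188, 324]) cube([84, 818, 22]);


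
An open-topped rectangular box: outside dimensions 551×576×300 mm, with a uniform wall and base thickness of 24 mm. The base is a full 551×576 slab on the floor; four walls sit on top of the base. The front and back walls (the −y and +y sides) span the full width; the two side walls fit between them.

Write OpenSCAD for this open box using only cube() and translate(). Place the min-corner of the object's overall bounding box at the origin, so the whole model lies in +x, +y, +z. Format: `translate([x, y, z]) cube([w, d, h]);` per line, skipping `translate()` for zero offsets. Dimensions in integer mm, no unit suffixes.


cube([551, 576, 24]);
translate([0, 0, 24]) cube([551, 24, 276]);
translate([0, 552, 24]) cube([551, 24, 276]);
translate([0, 24, 24]) cube([24, 528, 276]);
translate([527, 24, 24]) cube([24, 528, 276]);


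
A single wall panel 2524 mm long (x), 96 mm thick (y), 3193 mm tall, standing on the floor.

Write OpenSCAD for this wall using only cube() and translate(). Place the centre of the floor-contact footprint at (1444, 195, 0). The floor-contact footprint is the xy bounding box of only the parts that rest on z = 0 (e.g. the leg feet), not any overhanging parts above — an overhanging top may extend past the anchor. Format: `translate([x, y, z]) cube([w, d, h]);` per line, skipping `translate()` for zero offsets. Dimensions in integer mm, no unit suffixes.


translate([182, 147, 0]) cube([2524, 96, 3193]);


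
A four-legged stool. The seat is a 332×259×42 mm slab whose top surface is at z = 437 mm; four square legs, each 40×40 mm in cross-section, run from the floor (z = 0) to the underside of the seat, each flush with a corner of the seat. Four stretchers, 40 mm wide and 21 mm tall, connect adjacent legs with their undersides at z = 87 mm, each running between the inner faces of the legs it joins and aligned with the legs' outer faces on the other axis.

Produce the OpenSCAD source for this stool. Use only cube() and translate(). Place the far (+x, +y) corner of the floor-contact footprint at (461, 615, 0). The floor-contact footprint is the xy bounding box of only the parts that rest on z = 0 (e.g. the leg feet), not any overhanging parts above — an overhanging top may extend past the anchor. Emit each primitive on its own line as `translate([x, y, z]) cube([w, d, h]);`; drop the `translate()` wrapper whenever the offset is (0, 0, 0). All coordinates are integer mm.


// leg_h = 437 - 42 = 395
// stretcher span = 332 - 2*40 = 252
translate([129, 356, 395]) cube([332, 259, 42]);
translate([129, 356, 0]) cube([40, 40, 395]);
translate([421, 356, 0]) cube([40, 40, 395]);
translate([129, 575, 0]) cube([40, 40, 395]);
translate([421, 575, 0]) cube([40, 40, 395]);
translate([169, 356, 87]) cube([252, 40, 21]);
translate([169, 575, 87]) cube([252, 40, 21]);
translate([129, 396, 87]) cube([40, 179, 21]);
translate([421, 396, 87]) cube([40, 179, 21]);


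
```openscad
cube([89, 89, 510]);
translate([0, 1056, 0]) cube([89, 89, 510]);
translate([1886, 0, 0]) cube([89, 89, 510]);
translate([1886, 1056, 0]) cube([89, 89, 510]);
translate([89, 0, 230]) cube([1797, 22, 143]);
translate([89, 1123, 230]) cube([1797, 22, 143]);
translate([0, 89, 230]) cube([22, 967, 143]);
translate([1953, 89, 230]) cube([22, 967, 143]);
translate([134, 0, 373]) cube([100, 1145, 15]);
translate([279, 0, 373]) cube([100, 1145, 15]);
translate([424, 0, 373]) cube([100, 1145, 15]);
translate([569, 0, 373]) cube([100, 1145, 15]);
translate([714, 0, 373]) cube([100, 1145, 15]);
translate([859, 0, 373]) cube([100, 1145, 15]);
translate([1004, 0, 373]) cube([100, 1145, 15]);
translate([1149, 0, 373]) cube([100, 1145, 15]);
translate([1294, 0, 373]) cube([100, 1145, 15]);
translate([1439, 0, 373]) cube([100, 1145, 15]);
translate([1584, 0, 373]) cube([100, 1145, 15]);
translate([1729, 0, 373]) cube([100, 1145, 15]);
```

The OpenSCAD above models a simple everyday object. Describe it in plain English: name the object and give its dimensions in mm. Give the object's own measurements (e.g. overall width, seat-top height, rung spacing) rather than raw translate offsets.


A bed frame 1975 mm long (x) by 1145 mm wide (y). Four 89×89 mm corner posts, 510 mm tall, at the corners of the footprint. Four rails of 22 mm thickness and 143 mm height run between adjacent posts with their undersides at z = 230 mm, their outer faces flush with the outside of the frame (the two x-running rails run between the posts' inner faces; the two y-running rails run between the posts' inner faces). 12 slats, each 100 mm wide (x) and 15 mm thick, lie across the top of the two x-running rails, running the full 1145 mm width of the frame in y; along x they sit between the end posts with a 45 mm gap after the −x posts and between neighbouring slats, leaving 57 mm before the +x posts.


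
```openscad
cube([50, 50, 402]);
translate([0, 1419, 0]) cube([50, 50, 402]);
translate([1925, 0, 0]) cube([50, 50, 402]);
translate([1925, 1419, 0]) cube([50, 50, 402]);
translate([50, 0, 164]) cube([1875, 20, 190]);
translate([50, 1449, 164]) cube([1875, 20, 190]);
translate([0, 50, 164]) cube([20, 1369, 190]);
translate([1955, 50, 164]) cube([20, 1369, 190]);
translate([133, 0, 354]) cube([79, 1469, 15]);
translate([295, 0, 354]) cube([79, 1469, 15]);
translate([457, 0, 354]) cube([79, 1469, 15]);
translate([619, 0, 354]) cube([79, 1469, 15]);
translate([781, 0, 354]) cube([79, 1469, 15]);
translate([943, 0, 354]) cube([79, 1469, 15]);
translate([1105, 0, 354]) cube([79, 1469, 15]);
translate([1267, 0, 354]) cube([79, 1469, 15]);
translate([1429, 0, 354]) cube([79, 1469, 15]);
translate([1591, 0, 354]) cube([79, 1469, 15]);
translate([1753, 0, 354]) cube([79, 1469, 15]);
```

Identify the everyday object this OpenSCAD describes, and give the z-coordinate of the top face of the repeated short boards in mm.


A bed frame. The slat-top height is 369 mm.

Four posts, four rails, and a row of slats — a bed frame. Slats sit on the rails at z = 164 + 190 = 354; with slat thickness 15, the top is 369 mm.


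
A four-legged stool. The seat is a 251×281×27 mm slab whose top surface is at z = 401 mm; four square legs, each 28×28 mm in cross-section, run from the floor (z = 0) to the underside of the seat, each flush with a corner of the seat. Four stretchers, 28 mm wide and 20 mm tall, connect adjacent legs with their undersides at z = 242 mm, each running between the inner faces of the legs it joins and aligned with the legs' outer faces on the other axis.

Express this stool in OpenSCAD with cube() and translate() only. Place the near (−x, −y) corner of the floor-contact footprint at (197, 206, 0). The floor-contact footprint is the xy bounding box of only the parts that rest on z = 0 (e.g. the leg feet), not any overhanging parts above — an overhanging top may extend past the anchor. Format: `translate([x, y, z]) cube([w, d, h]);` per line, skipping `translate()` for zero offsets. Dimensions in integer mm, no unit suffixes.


// leg_h = 401 - 27 = 374
// stretcher span = 251 - 2*28 = 195
translate([197, 206, 374]) cube([251, 281, 27]);
translate([197, 206, 0]) cube([28, 28, 374]);
translate([420, 206, 0]) cube([28, 28, 374]);
translate([197, 459, 0]) cube([28, 28, 374]);
translate([420, 459, 0]) cube([28, 28, 374]);
translate([225, 206, 242]) cube([195, 28, 20]);
translate([225, 459, 242]) cube([195, 28, 20]);
translate([197, 234, 242]) cube([28, 225, 20]);
translate([420, 234, 242]) cube([28, 225, 20]);
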